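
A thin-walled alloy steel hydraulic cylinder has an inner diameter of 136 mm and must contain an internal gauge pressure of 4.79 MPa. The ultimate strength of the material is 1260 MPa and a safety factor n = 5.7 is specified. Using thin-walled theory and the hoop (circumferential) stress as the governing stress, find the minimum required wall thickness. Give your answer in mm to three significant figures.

t = 1.47 mm

σ_allow = 1260/5.7 = 221.1 MPa.
Hoop stress σ_h = pD/(2t), so t = pD/(2σ_allow) = 4.79×136/(2×221.1) = 1.473 mm.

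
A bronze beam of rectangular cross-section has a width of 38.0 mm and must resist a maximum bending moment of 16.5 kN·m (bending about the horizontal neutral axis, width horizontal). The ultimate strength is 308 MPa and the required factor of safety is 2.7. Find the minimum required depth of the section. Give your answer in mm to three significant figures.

h = 151 mm

σ_allow = 308/2.7 = 114.1 MPa.
For a rectangular section σ = 6M/(bh²), so h² = 6M/(b σ_allow) = 6×1.6500×10^7/(38.0×114.1) = 22840 mm².
h = 151.1 mm.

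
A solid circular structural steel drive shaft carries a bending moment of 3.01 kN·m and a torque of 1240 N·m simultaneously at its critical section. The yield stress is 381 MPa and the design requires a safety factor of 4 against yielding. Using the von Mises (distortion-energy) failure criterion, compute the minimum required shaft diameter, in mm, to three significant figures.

σ_allow = σ_y/n = 381/4 = 95.25 MPa.
For a solid shaft σ_b = 32M/(πd³) and τ = 16T/(πd³), so the von Mises stress is σ' = (16/πd³)·√(4M²+3T²).
√(4M²+3T²) = √(4×(3.010×10^6)² + 3×(1.240×10^6)²) = 6.392×10^6 N·mm.
d³ = 16×6.392×10^6/(π×95.25) = 341800 mm³.
d = 69.92 mm.

d = 69.9 mm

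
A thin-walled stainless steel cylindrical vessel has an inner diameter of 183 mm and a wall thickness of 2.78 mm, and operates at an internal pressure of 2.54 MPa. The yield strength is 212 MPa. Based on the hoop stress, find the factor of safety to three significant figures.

n = 2.54

σ_h = pD/(2t) = 2.54×183/(2×2.78) = 83.60 MPa.
n = 212/83.60 = 2.536.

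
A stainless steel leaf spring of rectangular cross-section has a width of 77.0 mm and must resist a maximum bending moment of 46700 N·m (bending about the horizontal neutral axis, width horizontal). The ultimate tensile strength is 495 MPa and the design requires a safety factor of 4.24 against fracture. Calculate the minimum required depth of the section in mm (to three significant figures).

σ_allow = 495/4.24 = 116.7 MPa.
For a rectangular section σ = 6M/(bh²), so h² = 6M/(b σ_allow) = 6×4.6700×10^7/(77.0×116.7) = 31170 mm².
h = 176.6 mm.

h = 177 mm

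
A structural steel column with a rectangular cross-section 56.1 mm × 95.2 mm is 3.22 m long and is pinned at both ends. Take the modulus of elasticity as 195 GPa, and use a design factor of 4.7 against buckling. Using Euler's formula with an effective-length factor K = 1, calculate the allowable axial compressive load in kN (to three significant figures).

P_allow = 55.3 kN

Buckling occurs about the weak axis: I_min = h·b³/12 = 95.2×56.1³/12 = 1.401×10^6 mm⁴ (b = 56.1 mm is the smaller dimension).
Effective length L_e = KL = 1×3.22 m = 3220 mm.
Euler critical load P_cr = π²EI/L_e² = π²×195000×1.401×10^6/3220² = 260000 N.
P_allow = P_cr/n = 260000/4.7 = 55320 N.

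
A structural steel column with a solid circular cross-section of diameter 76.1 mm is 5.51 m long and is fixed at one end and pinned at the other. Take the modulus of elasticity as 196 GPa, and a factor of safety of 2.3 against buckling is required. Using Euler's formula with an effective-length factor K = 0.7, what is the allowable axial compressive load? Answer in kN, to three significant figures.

I = πd⁴/64 = π×76.1⁴/64 = 1.646×10^6 mm⁴.
Effective length L_e = KL = 0.7×5.51 m = 3857 mm.
Euler critical load P_cr = π²EI/L_e² = π²×196000×1.646×10^6/3857² = 214100 N.
P_allow = P_cr/n = 214100/2.3 = 93080 N.

P_allow = 93.1 kN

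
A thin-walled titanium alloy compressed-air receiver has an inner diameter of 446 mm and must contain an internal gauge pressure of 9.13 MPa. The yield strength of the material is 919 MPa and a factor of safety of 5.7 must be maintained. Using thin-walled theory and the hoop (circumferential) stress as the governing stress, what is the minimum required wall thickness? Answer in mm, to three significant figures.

t = 12.6 mm

σ_allow = 919/5.7 = 161.2 MPa.
Hoop stress σ_h = pD/(2t), so t = pD/(2σ_allow) = 9.13×446/(2×161.2) = 12.63 mm.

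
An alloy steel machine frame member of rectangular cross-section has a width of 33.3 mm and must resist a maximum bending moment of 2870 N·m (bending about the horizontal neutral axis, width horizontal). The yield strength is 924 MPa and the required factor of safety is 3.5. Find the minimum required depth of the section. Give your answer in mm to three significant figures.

σ_allow = 924/3.5 = 264.0 MPa.
For a rectangular section σ = 6M/(bh²), so h² = 6M/(b σ_allow) = 6×2870000/(33.3×264.0) = 1959 mm².
h = 44.26 mm.

h = 44.3 mm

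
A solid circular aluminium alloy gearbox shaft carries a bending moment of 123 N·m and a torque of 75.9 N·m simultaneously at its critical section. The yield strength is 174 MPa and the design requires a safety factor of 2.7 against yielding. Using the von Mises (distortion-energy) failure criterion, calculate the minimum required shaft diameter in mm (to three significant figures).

σ_allow = σ_y/n = 174/2.7 = 64.44 MPa.
For a solid shaft σ_b = 32M/(πd³) and τ = 16T/(πd³), so the von Mises stress is σ' = (16/πd³)·√(4M²+3T²).
√(4M²+3T²) = √(4×(123000)² + 3×(75900)²) = 278900 N·mm.
d³ = 16×278900/(π×64.44) = 22040 mm³.
d = 28.04 mm.

d = 28.0 mm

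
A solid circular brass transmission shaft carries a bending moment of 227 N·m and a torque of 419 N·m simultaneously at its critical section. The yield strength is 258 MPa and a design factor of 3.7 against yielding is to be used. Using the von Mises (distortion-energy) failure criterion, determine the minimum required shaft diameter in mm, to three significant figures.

σ_allow = σ_y/n = 258/3.7 = 69.73 MPa.
For a solid shaft σ_b = 32M/(πd³) and τ = 16T/(πd³), so the von Mises stress is σ' = (16/πd³)·√(4M²+3T²).
√(4M²+3T²) = √(4×(227000)² + 3×(419000)²) = 856000 N·mm.
d³ = 16×856000/(π×69.73) = 62520 mm³.
d = 39.69 mm.

d = 39.7 mm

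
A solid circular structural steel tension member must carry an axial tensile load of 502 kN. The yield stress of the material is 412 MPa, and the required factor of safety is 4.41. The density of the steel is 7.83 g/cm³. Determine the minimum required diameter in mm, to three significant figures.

Allowable stress σ_allow = 412/4.41 = 93.42 MPa.
Required area A = F/σ_allow = 502000/93.42 = 5373 mm².
A = πd²/4 → d = √(4A/π) = 82.71 mm.

d = 82.7 mm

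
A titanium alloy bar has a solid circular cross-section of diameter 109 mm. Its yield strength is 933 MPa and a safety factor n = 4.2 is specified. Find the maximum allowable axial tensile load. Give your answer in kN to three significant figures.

σ_allow = 933/4.2 = 222.1 MPa.
A = πd²/4 = π×109²/4 = 9331 mm².
F_allow = σ_allow × A = 222.1×9331 = 2.073×10^6 N.

F_allow = 2070 kN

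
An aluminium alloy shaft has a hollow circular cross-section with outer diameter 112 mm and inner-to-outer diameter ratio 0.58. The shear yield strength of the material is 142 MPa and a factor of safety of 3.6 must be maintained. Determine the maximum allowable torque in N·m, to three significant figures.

T_allow = 9650 N·m

τ_allow = 142/3.6 = 39.44 MPa.
For a hollow shaft T_allow = τ_allow·πd_o³(1−k⁴)/16 with 1−k⁴ = 0.8868, so πd_o³(1−k⁴)/16 = 244600 mm³.
T_allow = 39.44×244600 = 9.650×10^6 N·mm = 9650 N·m.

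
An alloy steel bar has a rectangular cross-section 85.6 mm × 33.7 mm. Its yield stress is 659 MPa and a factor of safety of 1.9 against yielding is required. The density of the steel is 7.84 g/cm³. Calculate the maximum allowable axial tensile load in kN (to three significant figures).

F_allow = 1000 kN

σ_allow = 659/1.9 = 346.8 MPa.
A = 85.6×33.7 = 2885 mm².
F_allow = σ_allow × A = 346.8×2885 = 1.001×10^6 N.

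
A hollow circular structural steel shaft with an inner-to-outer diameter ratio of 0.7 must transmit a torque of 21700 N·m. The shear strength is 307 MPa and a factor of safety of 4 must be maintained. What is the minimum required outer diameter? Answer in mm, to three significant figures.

d_o = 124 mm

τ_allow = 307/4 = 76.75 MPa.
For a hollow shaft τ = 16T/[πd_o³(1−k⁴)] with k = 0.7, so 1−k⁴ = 0.7599.
d_o³ = 16T/[π τ_allow (1−k⁴)] = 16×2.1700×10^7/(π×76.75×0.7599) = 1.895×10^6 mm³.
d_o = 123.7 mm.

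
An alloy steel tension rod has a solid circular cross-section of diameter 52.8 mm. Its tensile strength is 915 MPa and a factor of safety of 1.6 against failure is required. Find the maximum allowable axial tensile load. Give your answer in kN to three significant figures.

F_allow = 1250 kN

σ_allow = 915/1.6 = 571.9 MPa.
A = πd²/4 = π×52.8²/4 = 2190 mm².
F_allow = σ_allow × A = 571.9×2190 = 1.252×10^6 N.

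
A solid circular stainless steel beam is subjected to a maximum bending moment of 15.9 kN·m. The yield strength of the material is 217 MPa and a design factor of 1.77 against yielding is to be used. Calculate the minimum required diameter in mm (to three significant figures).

σ_allow = 217/1.77 = 122.6 MPa.
For a solid circular section σ = 32M/(πd³), so d³ = 32M/(π σ_allow) = 32×1.5900×10^7/(π×122.6) = 1.321×10^6 mm³.
d = 109.7 mm.

d = 110 mm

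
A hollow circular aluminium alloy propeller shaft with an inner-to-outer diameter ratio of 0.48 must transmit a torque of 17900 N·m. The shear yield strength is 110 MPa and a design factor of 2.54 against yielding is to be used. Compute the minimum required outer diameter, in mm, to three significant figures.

d_o = 131 mm

τ_allow = 110/2.54 = 43.31 MPa.
For a hollow shaft τ = 16T/[πd_o³(1−k⁴)] with k = 0.48, so 1−k⁴ = 0.9469.
d_o³ = 16T/[π τ_allow (1−k⁴)] = 16×1.7900×10^7/(π×43.31×0.9469) = 2.223×10^6 mm³.
d_o = 130.5 mm.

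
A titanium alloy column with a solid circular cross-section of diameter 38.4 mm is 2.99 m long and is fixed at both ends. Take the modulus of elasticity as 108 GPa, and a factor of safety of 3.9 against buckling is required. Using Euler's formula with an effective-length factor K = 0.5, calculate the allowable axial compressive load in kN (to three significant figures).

P_allow = 13.1 kN

I = πd⁴/64 = π×38.4⁴/64 = 106700 mm⁴.
Effective length L_e = KL = 0.5×2.99 m = 1495 mm.
Euler critical load P_cr = π²EI/L_e² = π²×108000×106700/1495² = 50900 N.
P_allow = P_cr/n = 50900/3.9 = 13050 N.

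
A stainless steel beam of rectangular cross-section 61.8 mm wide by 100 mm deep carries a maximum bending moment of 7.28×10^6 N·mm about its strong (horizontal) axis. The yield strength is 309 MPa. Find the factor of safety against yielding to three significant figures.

Section modulus S = bh²/6 = 61.8×100²/6 = 103000 mm³.
σ = M/S = 7280000/103000 = 70.68 MPa.
n = 309/70.68 = 4.372.

n = 4.37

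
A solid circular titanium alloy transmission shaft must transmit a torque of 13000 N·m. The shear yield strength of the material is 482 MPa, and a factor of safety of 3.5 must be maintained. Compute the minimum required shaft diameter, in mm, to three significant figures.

Allowable shear stress τ_allow = 482/3.5 = 137.7 MPa.
For a solid shaft τ = 16T/(πd³), so d³ = 16T/(π τ_allow) = 16×1.3000×10^7/(π×137.7) = 480800 mm³.
d = (480800)^(1/3) = 78.34 mm.

d = 78.3 mm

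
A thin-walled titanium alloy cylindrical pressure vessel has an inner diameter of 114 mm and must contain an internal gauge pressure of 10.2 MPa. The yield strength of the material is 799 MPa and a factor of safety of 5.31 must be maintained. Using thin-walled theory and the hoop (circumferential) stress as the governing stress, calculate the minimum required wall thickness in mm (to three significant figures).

t = 3.86 mm

σ_allow = 799/5.31 = 150.5 MPa.
Hoop stress σ_h = pD/(2t), so t = pD/(2σ_allow) = 10.2×114/(2×150.5) = 3.864 mm.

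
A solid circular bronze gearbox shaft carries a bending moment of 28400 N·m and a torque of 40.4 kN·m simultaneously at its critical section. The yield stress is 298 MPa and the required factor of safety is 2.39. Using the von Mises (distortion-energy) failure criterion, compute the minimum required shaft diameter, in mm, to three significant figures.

d = 154 mm

σ_allow = σ_y/n = 298/2.39 = 124.7 MPa.
For a solid shaft σ_b = 32M/(πd³) and τ = 16T/(πd³), so the von Mises stress is σ' = (16/πd³)·√(4M²+3T²).
√(4M²+3T²) = √(4×(2.840×10^7)² + 3×(4.040×10^7)²) = 9.013×10^7 N·mm.
d³ = 16×9.013×10^7/(π×124.7) = 3.681×10^6 mm³.
d = 154.4 mm.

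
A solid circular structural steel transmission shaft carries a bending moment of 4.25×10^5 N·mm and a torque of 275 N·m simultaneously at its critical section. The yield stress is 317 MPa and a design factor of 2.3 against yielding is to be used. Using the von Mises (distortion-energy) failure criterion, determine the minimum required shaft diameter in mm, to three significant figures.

σ_allow = σ_y/n = 317/2.3 = 137.8 MPa.
For a solid shaft σ_b = 32M/(πd³) and τ = 16T/(πd³), so the von Mises stress is σ' = (16/πd³)·√(4M²+3T²).
√(4M²+3T²) = √(4×(425000)² + 3×(275000)²) = 974400 N·mm.
d³ = 16×974400/(π×137.8) = 36000 mm³.
d = 33.02 mm.

d = 33.0 mm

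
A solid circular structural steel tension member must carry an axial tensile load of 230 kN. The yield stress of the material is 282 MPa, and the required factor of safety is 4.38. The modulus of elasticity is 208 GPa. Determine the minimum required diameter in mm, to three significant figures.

Allowable stress σ_allow = 282/4.38 = 64.38 MPa.
Required area A = F/σ_allow = 230000/64.38 = 3572 mm².
A = πd²/4 → d = √(4A/π) = 67.44 mm.

d = 67.4 mm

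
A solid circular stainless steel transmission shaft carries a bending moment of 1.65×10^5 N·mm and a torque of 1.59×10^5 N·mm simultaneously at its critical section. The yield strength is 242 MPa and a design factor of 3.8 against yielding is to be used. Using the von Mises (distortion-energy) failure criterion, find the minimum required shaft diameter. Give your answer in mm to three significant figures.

σ_allow = σ_y/n = 242/3.8 = 63.68 MPa.
For a solid shaft σ_b = 32M/(πd³) and τ = 16T/(πd³), so the von Mises stress is σ' = (16/πd³)·√(4M²+3T²).
√(4M²+3T²) = √(4×(165000)² + 3×(159000)²) = 429800 N·mm.
d³ = 16×429800/(π×63.68) = 34370 mm³.
d = 32.51 mm.

d = 32.5 mm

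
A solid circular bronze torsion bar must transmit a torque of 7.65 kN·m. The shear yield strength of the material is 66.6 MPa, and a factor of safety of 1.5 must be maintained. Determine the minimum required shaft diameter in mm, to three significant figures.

d = 95.7 mm

Allowable shear stress τ_allow = 66.6/1.5 = 44.40 MPa.
For a solid shaft τ = 16T/(πd³), so d³ = 16T/(π τ_allow) = 16×7650000/(π×44.40) = 877500 mm³.
d = (877500)^(1/3) = 95.74 mm.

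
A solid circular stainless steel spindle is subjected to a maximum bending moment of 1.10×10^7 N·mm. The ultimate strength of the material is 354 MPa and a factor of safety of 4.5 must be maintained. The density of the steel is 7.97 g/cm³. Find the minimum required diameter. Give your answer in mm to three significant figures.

σ_allow = 354/4.5 = 78.67 MPa.
For a solid circular section σ = 32M/(πd³), so d³ = 32M/(π σ_allow) = 32×1.1000×10^7/(π×78.67) = 1.424×10^6 mm³.
d = 112.5 mm.

d = 113 mm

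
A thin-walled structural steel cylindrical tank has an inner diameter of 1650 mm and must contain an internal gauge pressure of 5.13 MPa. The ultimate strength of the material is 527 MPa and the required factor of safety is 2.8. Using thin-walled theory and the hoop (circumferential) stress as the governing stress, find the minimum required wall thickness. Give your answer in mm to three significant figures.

t = 22.5 mm

σ_allow = 527/2.8 = 188.2 MPa.
Hoop stress σ_h = pD/(2t), so t = pD/(2σ_allow) = 5.13×1650/(2×188.2) = 22.49 mm.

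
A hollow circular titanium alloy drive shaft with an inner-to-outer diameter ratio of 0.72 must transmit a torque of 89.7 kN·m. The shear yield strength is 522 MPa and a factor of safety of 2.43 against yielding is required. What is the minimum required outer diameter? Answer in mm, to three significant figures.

τ_allow = 522/2.43 = 214.8 MPa.
For a hollow shaft τ = 16T/[πd_o³(1−k⁴)] with k = 0.72, so 1−k⁴ = 0.7313.
d_o³ = 16T/[π τ_allow (1−k⁴)] = 16×8.9700×10^7/(π×214.8×0.7313) = 2.908×10^6 mm³.
d_o = 142.7 mm.

d_o = 143 mm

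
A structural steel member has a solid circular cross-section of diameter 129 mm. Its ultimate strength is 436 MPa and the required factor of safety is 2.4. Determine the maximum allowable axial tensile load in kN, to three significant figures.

F_allow = 2370 kN

σ_allow = 436/2.4 = 181.7 MPa.
A = πd²/4 = π×129²/4 = 13070 mm².
F_allow = σ_allow × A = 181.7×13070 = 2.374×10^6 N.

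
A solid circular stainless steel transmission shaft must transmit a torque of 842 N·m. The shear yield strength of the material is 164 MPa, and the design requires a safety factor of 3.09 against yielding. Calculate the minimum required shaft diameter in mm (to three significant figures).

d = 43.2 mm

Allowable shear stress τ_allow = 164/3.09 = 53.07 MPa.
For a solid shaft τ = 16T/(πd³), so d³ = 16T/(π τ_allow) = 16×842000/(π×53.07) = 80800 mm³.
d = (80800)^(1/3) = 43.23 mm.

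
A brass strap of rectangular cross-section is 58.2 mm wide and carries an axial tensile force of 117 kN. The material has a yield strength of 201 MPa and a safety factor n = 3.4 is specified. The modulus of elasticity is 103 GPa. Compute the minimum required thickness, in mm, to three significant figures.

σ_allow = 201/3.4 = 59.12 MPa.
Required area A = F/σ_allow = 117000/59.12 = 1979 mm².
t = A/w = 1979/58.2 = 34.01 mm.

t = 34.0 mm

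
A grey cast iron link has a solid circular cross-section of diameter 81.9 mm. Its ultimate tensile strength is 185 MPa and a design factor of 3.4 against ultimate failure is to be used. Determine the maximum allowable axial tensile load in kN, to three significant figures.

F_allow = 287 kN

σ_allow = 185/3.4 = 54.41 MPa.
A = πd²/4 = π×81.9²/4 = 5268 mm².
F_allow = σ_allow × A = 54.41×5268 = 286600 N.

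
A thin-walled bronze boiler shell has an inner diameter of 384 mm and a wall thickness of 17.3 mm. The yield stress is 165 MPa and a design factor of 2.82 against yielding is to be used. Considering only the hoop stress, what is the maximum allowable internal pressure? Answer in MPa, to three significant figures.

p_allow = 5.27 MPa

σ_allow = 165/2.82 = 58.51 MPa.
σ_h = pD/(2t) → p_allow = 2σ_allow t/D = 2×58.51×17.3/384 = 5.272 MPa.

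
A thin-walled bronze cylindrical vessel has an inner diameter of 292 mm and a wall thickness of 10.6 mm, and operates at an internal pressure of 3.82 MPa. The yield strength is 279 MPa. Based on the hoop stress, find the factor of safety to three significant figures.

n = 5.30

σ_h = pD/(2t) = 3.82×292/(2×10.6) = 52.62 MPa.
n = 279/52.62 = 5.303.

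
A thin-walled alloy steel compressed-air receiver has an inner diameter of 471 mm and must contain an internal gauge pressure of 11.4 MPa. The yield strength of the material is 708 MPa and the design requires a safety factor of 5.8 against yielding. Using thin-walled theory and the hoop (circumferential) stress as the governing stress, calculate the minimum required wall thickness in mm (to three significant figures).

σ_allow = 708/5.8 = 122.1 MPa.
Hoop stress σ_h = pD/(2t), so t = pD/(2σ_allow) = 11.4×471/(2×122.1) = 21.99 mm.

t = 22.0 mm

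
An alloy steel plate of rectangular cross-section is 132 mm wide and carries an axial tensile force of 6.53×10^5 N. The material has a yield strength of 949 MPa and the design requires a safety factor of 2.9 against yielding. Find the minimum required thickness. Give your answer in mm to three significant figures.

σ_allow = 949/2.9 = 327.2 MPa.
Required area A = F/σ_allow = 653000/327.2 = 1995 mm².
t = A/w = 1995/132 = 15.12 mm.

t = 15.1 mm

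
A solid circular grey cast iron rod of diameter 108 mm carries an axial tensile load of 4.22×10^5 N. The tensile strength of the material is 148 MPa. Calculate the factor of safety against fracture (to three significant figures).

A = πd²/4 = 9161 mm².
σ = F/A = 422000/9161 = 46.07 MPa.
n = 148/46.07 = 3.213.

n = 3.21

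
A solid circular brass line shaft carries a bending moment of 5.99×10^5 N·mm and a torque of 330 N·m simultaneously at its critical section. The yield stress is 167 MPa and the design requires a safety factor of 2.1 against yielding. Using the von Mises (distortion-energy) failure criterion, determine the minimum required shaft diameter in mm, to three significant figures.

σ_allow = σ_y/n = 167/2.1 = 79.52 MPa.
For a solid shaft σ_b = 32M/(πd³) and τ = 16T/(πd³), so the von Mises stress is σ' = (16/πd³)·√(4M²+3T²).
√(4M²+3T²) = √(4×(599000)² + 3×(330000)²) = 1.327×10^6 N·mm.
d³ = 16×1.327×10^6/(π×79.52) = 85010 mm³.
d = 43.97 mm.

d = 44.0 mm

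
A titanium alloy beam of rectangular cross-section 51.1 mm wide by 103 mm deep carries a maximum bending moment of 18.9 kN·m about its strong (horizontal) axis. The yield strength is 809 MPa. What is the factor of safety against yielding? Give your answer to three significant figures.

Section modulus S = bh²/6 = 51.1×103²/6 = 90350 mm³.
σ = M/S = 1.8900×10^7/90350 = 209.2 MPa.
n = 809/209.2 = 3.868.

n = 3.87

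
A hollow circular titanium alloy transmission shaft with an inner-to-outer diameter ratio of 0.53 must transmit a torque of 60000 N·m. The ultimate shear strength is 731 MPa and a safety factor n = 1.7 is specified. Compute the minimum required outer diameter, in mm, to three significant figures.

d_o = 91.7 mm

τ_allow = 731/1.7 = 430.0 MPa.
For a hollow shaft τ = 16T/[πd_o³(1−k⁴)] with k = 0.53, so 1−k⁴ = 0.9211.
d_o³ = 16T/[π τ_allow (1−k⁴)] = 16×6.0000×10^7/(π×430.0×0.9211) = 771500 mm³.
d_o = 91.72 mm.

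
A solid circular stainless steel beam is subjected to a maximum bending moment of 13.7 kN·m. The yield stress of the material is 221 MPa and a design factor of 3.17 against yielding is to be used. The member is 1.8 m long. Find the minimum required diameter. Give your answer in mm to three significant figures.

σ_allow = 221/3.17 = 69.72 MPa.
For a solid circular section σ = 32M/(πd³), so d³ = 32M/(π σ_allow) = 32×1.3700×10^7/(π×69.72) = 2.002×10^6 mm³.
d = 126.0 mm.

d = 126 mm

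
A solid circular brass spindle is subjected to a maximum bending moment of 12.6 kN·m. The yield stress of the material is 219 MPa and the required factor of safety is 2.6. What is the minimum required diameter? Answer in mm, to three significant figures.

d = 115 mm

σ_allow = 219/2.6 = 84.23 MPa.
For a solid circular section σ = 32M/(πd³), so d³ = 32M/(π σ_allow) = 32×1.2600×10^7/(π×84.23) = 1.524×10^6 mm³.
d = 115.1 mm.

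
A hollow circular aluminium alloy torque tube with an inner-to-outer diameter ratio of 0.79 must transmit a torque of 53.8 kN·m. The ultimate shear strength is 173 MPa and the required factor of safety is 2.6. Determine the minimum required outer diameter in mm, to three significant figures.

τ_allow = 173/2.6 = 66.54 MPa.
For a hollow shaft τ = 16T/[πd_o³(1−k⁴)] with k = 0.79, so 1−k⁴ = 0.6105.
d_o³ = 16T/[π τ_allow (1−k⁴)] = 16×5.3800×10^7/(π×66.54×0.6105) = 6.745×10^6 mm³.
d_o = 188.9 mm.

d_o = 189 mm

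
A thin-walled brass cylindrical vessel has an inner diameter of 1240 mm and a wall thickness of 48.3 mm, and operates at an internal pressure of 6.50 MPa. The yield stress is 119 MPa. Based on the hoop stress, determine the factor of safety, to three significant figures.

n = 1.43

σ_h = pD/(2t) = 6.50×1240/(2×48.3) = 83.44 MPa.
n = 119/83.44 = 1.426.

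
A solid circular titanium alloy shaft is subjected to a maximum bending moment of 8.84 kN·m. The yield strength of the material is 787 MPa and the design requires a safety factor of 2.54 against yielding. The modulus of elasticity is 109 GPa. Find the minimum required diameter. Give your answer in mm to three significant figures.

σ_allow = 787/2.54 = 309.8 MPa.
For a solid circular section σ = 32M/(πd³), so d³ = 32M/(π σ_allow) = 32×8840000/(π×309.8) = 290600 mm³.
d = 66.24 mm.

d = 66.2 mm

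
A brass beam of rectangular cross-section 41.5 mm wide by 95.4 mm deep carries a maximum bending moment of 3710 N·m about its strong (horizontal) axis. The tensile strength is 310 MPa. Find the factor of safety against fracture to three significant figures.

n = 5.26

Section modulus S = bh²/6 = 41.5×95.4²/6 = 62950 mm³.
σ = M/S = 3710000/62950 = 58.94 MPa.
n = 310/58.94 = 5.260.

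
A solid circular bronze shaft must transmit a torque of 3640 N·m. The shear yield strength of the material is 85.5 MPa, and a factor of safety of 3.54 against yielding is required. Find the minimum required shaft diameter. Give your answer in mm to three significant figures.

d = 91.6 mm

Allowable shear stress τ_allow = 85.5/3.54 = 24.15 MPa.
For a solid shaft τ = 16T/(πd³), so d³ = 16T/(π τ_allow) = 16×3640000/(π×24.15) = 767600 mm³.
d = (767600)^(1/3) = 91.56 mm.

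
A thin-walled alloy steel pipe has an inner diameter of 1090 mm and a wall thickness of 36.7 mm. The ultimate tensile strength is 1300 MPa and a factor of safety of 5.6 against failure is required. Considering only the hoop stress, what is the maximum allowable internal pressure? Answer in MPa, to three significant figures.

p_allow = 15.6 MPa

σ_allow = 1300/5.6 = 232.1 MPa.
σ_h = pD/(2t) → p_allow = 2σ_allow t/D = 2×232.1×36.7/1090 = 15.63 MPa.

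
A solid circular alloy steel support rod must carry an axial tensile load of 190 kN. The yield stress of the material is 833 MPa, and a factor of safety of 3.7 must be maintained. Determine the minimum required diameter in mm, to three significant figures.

Allowable stress σ_allow = 833/3.7 = 225.1 MPa.
Required area A = F/σ_allow = 190000/225.1 = 843.9 mm².
A = πd²/4 → d = √(4A/π) = 32.78 mm.

d = 32.8 mm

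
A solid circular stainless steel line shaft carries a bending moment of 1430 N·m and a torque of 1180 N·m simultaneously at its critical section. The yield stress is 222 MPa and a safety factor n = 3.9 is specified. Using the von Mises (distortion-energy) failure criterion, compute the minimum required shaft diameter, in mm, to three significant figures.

σ_allow = σ_y/n = 222/3.9 = 56.92 MPa.
For a solid shaft σ_b = 32M/(πd³) and τ = 16T/(πd³), so the von Mises stress is σ' = (16/πd³)·√(4M²+3T²).
√(4M²+3T²) = √(4×(1.430×10^6)² + 3×(1.180×10^6)²) = 3.515×10^6 N·mm.
d³ = 16×3.515×10^6/(π×56.92) = 314500 mm³.
d = 68.01 mm.

d = 68.0 mm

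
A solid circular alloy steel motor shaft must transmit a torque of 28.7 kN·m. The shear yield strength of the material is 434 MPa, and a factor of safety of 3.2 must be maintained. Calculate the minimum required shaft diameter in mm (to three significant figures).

d = 103 mm

Allowable shear stress τ_allow = 434/3.2 = 135.6 MPa.
For a solid shaft τ = 16T/(πd³), so d³ = 16T/(π τ_allow) = 16×2.8700×10^7/(π×135.6) = 1.078×10^6 mm³.
d = (1.078×10^6)^(1/3) = 102.5 mm.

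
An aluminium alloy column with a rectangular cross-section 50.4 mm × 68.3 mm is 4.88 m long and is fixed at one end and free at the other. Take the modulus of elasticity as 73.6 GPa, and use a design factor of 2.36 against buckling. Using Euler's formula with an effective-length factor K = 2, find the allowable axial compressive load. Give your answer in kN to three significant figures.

P_allow = 2.35 kN

Buckling occurs about the weak axis: I_min = h·b³/12 = 68.3×50.4³/12 = 728700 mm⁴ (b = 50.4 mm is the smaller dimension).
Effective length L_e = KL = 2×4.88 m = 9760 mm.
Euler critical load P_cr = π²EI/L_e² = π²×73600×728700/9760² = 5557 N.
P_allow = P_cr/n = 5557/2.36 = 2354 N.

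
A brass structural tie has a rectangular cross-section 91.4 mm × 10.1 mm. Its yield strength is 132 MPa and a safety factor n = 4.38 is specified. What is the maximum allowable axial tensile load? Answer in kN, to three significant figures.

σ_allow = 132/4.38 = 30.14 MPa.
A = 91.4×10.1 = 923.1 mm².
F_allow = σ_allow × A = 30.14×923.1 = 27820 N.

F_allow = 27.8 kN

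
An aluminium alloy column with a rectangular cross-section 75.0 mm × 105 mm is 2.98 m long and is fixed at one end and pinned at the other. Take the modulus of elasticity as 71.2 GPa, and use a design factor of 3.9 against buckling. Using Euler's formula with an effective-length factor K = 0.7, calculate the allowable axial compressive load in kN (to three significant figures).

P_allow = 153 kN

Buckling occurs about the weak axis: I_min = h·b³/12 = 105×75.0³/12 = 3.691×10^6 mm⁴ (b = 75.0 mm is the smaller dimension).
Effective length L_e = KL = 0.7×2.98 m = 2086 mm.
Euler critical load P_cr = π²EI/L_e² = π²×71200×3.691×10^6/2086² = 596100 N.
P_allow = P_cr/n = 596100/3.9 = 152900 N.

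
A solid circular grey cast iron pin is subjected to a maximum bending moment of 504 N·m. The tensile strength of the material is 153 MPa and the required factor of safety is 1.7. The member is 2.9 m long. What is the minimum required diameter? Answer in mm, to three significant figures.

d = 38.5 mm

σ_allow = 153/1.7 = 90.00 MPa.
For a solid circular section σ = 32M/(πd³), so d³ = 32M/(π σ_allow) = 32×504000/(π×90.00) = 57040 mm³.
d = 38.49 mm.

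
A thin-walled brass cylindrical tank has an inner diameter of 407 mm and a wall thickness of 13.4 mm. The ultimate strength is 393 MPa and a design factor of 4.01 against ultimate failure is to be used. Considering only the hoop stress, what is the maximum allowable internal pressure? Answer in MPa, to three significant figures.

σ_allow = 393/4.01 = 98.00 MPa.
σ_h = pD/(2t) → p_allow = 2σ_allow t/D = 2×98.00×13.4/407 = 6.453 MPa.

p_allow = 6.45 MPa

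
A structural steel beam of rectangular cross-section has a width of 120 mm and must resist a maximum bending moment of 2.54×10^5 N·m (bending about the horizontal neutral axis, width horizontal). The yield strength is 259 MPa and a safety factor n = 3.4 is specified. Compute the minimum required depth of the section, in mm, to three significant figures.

h = 408 mm

σ_allow = 259/3.4 = 76.18 MPa.
For a rectangular section σ = 6M/(bh²), so h² = 6M/(b σ_allow) = 6×2.5400×10^8/(120×76.18) = 166700 mm².
h = 408.3 mm.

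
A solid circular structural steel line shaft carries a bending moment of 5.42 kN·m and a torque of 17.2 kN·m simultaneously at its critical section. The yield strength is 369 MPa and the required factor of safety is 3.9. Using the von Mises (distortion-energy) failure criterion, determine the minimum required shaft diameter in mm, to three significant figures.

σ_allow = σ_y/n = 369/3.9 = 94.62 MPa.
For a solid shaft σ_b = 32M/(πd³) and τ = 16T/(πd³), so the von Mises stress is σ' = (16/πd³)·√(4M²+3T²).
√(4M²+3T²) = √(4×(5.420×10^6)² + 3×(1.720×10^7)²) = 3.170×10^7 N·mm.
d³ = 16×3.170×10^7/(π×94.62) = 1.706×10^6 mm³.
d = 119.5 mm.

d = 119 mm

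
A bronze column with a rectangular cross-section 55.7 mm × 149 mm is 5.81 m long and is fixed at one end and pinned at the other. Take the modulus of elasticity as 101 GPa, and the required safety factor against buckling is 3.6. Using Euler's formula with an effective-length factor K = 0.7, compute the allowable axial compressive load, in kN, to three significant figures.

Buckling occurs about the weak axis: I_min = h·b³/12 = 149×55.7³/12 = 2.146×10^6 mm⁴ (b = 55.7 mm is the smaller dimension).
Effective length L_e = KL = 0.7×5.81 m = 4067 mm.
Euler critical load P_cr = π²EI/L_e² = π²×101000×2.146×10^6/4067² = 129300 N.
P_allow = P_cr/n = 129300/3.6 = 35920 N.

P_allow = 35.9 kN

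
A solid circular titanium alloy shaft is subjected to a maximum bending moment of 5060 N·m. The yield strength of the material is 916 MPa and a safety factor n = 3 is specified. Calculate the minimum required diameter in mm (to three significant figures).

d = 55.3 mm

σ_allow = 916/3 = 305.3 MPa.
For a solid circular section σ = 32M/(πd³), so d³ = 32M/(π σ_allow) = 32×5060000/(π×305.3) = 168800 mm³.
d = 55.27 mm.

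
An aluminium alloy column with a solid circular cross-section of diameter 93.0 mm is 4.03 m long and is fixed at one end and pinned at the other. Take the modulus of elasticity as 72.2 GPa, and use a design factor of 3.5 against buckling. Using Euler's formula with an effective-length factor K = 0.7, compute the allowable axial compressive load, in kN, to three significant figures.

I = πd⁴/64 = π×93.0⁴/64 = 3.672×10^6 mm⁴.
Effective length L_e = KL = 0.7×4.03 m = 2821 mm.
Euler critical load P_cr = π²EI/L_e² = π²×72200×3.672×10^6/2821² = 328800 N.
P_allow = P_cr/n = 328800/3.5 = 93940 N.

P_allow = 93.9 kN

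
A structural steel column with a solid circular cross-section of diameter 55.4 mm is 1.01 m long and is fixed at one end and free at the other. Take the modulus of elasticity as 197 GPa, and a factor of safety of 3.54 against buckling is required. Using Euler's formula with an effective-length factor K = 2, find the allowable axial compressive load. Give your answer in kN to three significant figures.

I = πd⁴/64 = π×55.4⁴/64 = 462400 mm⁴.
Effective length L_e = KL = 2×1.01 m = 2020 mm.
Euler critical load P_cr = π²EI/L_e² = π²×197000×462400/2020² = 220300 N.
P_allow = P_cr/n = 220300/3.54 = 62240 N.

P_allow = 62.2 kN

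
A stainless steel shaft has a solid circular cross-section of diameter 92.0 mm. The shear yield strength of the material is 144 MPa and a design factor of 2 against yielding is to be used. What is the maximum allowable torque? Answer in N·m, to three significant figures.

T_allow = 11000 N·m

τ_allow = 144/2 = 72.00 MPa.
For a solid shaft T_allow = τ_allow·πd³/16; πd³/16 = π×92.0³/16 = 152900 mm³.
T_allow = 72.00×152900 = 1.101×10^7 N·mm = 11010 N·m.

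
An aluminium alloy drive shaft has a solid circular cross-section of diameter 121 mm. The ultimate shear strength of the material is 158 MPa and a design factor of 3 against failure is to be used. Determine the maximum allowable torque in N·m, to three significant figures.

τ_allow = 158/3 = 52.67 MPa.
For a solid shaft T_allow = τ_allow·πd³/16; πd³/16 = π×121³/16 = 347800 mm³.
T_allow = 52.67×347800 = 1.832×10^7 N·mm = 18320 N·m.

T_allow = 18300 N·m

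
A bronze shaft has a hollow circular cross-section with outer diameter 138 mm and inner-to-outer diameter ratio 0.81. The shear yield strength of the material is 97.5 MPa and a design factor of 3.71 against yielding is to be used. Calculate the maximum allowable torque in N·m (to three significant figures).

τ_allow = 97.5/3.71 = 26.28 MPa.
For a hollow shaft T_allow = τ_allow·πd_o³(1−k⁴)/16 with 1−k⁴ = 0.5695, so πd_o³(1−k⁴)/16 = 293900 mm³.
T_allow = 26.28×293900 = 7.724×10^6 N·mm = 7724 N·m.

T_allow = 7720 N·m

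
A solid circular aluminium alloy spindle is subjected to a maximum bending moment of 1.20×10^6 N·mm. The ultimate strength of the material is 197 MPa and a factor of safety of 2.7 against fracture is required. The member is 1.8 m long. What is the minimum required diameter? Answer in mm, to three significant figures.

d = 55.1 mm

σ_allow = 197/2.7 = 72.96 MPa.
For a solid circular section σ = 32M/(πd³), so d³ = 32M/(π σ_allow) = 32×1200000/(π×72.96) = 167500 mm³.
d = 55.13 mm.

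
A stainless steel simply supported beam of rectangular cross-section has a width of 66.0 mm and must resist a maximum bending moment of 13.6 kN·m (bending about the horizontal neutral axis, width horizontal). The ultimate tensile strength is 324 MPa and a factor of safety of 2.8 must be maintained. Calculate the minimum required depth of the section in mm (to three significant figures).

h = 103 mm

σ_allow = 324/2.8 = 115.7 MPa.
For a rectangular section σ = 6M/(bh²), so h² = 6M/(b σ_allow) = 6×1.3600×10^7/(66.0×115.7) = 10680 mm².
h = 103.4 mm.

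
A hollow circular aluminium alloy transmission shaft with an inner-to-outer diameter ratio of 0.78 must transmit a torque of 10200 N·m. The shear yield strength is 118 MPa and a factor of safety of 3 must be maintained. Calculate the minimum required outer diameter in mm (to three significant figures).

τ_allow = 118/3 = 39.33 MPa.
For a hollow shaft τ = 16T/[πd_o³(1−k⁴)] with k = 0.78, so 1−k⁴ = 0.6298.
d_o³ = 16T/[π τ_allow (1−k⁴)] = 16×1.0200×10^7/(π×39.33×0.6298) = 2.097×10^6 mm³.
d_o = 128.0 mm.

d_o = 128 mm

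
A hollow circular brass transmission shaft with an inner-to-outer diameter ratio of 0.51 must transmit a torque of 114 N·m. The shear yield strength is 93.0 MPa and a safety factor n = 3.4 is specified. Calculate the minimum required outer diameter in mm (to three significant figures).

τ_allow = 93.0/3.4 = 27.35 MPa.
For a hollow shaft τ = 16T/[πd_o³(1−k⁴)] with k = 0.51, so 1−k⁴ = 0.9323.
d_o³ = 16T/[π τ_allow (1−k⁴)] = 16×114000/(π×27.35×0.9323) = 22770 mm³.
d_o = 28.34 mm.

d_o = 28.3 mm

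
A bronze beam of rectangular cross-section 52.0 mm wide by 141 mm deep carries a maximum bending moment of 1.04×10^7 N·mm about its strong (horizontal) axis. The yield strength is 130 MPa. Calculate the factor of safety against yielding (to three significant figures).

n = 2.15

Section modulus S = bh²/6 = 52.0×141²/6 = 172300 mm³.
σ = M/S = 1.0400×10^7/172300 = 60.36 MPa.
n = 130/60.36 = 2.154.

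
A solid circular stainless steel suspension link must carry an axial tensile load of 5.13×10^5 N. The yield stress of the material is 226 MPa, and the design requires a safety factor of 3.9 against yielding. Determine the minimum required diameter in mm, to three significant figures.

d = 106 mm

Allowable stress σ_allow = 226/3.9 = 57.95 MPa.
Required area A = F/σ_allow = 513000/57.95 = 8853 mm².
A = πd²/4 → d = √(4A/π) = 106.2 mm.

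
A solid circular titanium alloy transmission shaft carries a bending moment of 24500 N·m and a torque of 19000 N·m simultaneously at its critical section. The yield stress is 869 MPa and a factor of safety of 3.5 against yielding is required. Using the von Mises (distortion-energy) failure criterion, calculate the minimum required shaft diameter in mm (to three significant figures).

σ_allow = σ_y/n = 869/3.5 = 248.3 MPa.
For a solid shaft σ_b = 32M/(πd³) and τ = 16T/(πd³), so the von Mises stress is σ' = (16/πd³)·√(4M²+3T²).
√(4M²+3T²) = √(4×(2.450×10^7)² + 3×(1.900×10^7)²) = 5.903×10^7 N·mm.
d³ = 16×5.903×10^7/(π×248.3) = 1.211×10^6 mm³.
d = 106.6 mm.

d = 107 mm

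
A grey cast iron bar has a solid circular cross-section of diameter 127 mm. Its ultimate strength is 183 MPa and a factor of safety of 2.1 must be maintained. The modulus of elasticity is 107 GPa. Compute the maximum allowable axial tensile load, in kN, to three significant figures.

F_allow = 1100 kN

σ_allow = 183/2.1 = 87.14 MPa.
A = πd²/4 = π×127²/4 = 12670 mm².
F_allow = σ_allow × A = 87.14×12670 = 1.104×10^6 N.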